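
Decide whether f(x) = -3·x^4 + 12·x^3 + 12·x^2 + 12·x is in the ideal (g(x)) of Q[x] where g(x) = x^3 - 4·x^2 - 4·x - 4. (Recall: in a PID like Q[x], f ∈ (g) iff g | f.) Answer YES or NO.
YES

In Q[x] the ideal (g) consists of all multiples of g, so f ∈ (g) iff g | f, i.e. iff the remainder of f on division by g is 0. Divide f by g (g is monic, so eliminate the leading term of the running remainder at each step):
  leading term -3·x^4: subtract (-3·x)·g(x) = -3·x^4 + 12·x^3 + 12·x^2 + 12·x, leaving 0
The remainder is 0, so f(x) = g(x) · h(x) with h(x) = -3·x. Hence g | f, i.e. f ∈ (g).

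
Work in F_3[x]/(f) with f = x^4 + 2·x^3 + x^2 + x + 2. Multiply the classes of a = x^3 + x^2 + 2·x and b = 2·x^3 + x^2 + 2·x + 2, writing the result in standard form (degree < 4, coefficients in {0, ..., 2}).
Multiply as integer polynomials: a · b = 2·x^6 + 3·x^5 + 7·x^4 + 6·x^3 + 6·x^2 + 4·x. Reducing coefficients mod 3: a · b ≡ 2·x^6 + x^4 + x. Now divide by f(x) = x^4 + 2·x^3 + x^2 + x + 2 in F_3[x], eliminating the leading term at each step:
  leading term 2·x^6: subtract (2·x^2)·f(x) = 2·x^6 + x^5 + 2·x^4 + 2·x^3 + x^2, leaving 2·x^5 + 2·x^4 + x^3 + 2·x^2 + x (coefficients mod 3)
  leading term 2·x^5: subtract (2·x)·f(x) = 2·x^5 + x^4 + 2·x^3 + 2·x^2 + x, leaving x^4 + 2·x^3 (coefficients mod 3)
  leading term x^4: subtract (1)·f(x) = x^4 + 2·x^3 + x^2 + x + 2, leaving 2·x^2 + 2·x + 1 (coefficients mod 3)
The degree is now < 4, so this is the remainder. Hence a · b ≡ 2·x^2 + 2·x + 1 in F_3[x]/(f).

Final answer: a · b ≡ 2·x^2 + 2·x + 1 (mod f(x))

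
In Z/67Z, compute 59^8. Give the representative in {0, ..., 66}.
14

Use repeated squaring. Binary(8) = 1000. Walk through the bits of the exponent 8 left-to-right: at each bit after the leading one, square the running value, then multiply by 59 if the bit is 1 (always reducing mod 67):
  bit 1 = 1 (leading): start with 59.
  bit 2 = 0: square 59^2 = 3481 ≡ 64 (mod 67).
  bit 3 = 0: square 64^2 = 4096 ≡ 9 (mod 67).
  bit 4 = 0: square 9^2 = 81 ≡ 14 (mod 67).
Final value: 59^8 ≡ 14 (mod 67).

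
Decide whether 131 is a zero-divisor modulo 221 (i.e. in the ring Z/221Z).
gcd(131, 221) = 1, so 131 is a unit in Z/221Z (it has a multiplicative inverse). A unit cannot be a zero-divisor: if 131·b ≡ 0 then multiplying both sides by 131^(−1) gives b ≡ 0. So 131 is not a zero-divisor.

Final answer: NO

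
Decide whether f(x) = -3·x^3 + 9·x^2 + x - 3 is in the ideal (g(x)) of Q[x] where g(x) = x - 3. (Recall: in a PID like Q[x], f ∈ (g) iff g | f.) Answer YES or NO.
YES

In Q[x] the ideal (g) consists of all multiples of g, so f ∈ (g) iff g | f, i.e. iff the remainder of f on division by g is 0. Divide f by g (g is monic, so eliminate the leading term of the running remainder at each step):
  leading term -3·x^3: subtract (-3·x^2)·g(x) = -3·x^3 + 9·x^2, leaving x - 3
  leading term x: subtract (1)·g(x) = x - 3, leaving 0
The remainder is 0, so f(x) = g(x) · h(x) with h(x) = 1 - 3·x^2. Hence g | f, i.e. f ∈ (g).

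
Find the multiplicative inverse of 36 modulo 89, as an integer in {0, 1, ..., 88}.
36^(−1) ≡ 47 (mod 89)

Apply the extended Euclidean algorithm to (89, 36), tracking rows (r, s, t) with s·89 + t·36 = r. Each division r_prev = q·r_cur + r_new produces the new row as (previous row) − q·(current row):
  row A: (89, 1, 0)   [1·89 + 0·36 = 89]
  row B: (36, 0, 1)   [0·89 + 1·36 = 36]
  89 = 2·36 + 17   → row C = row A − 2·row B = (17, 1, −2)   [check: 1·89 − 2·36 = 17]
  36 = 2·17 + 2   → row D = row B − 2·row C = (2, −2, 5)   [check: −2·89 + 5·36 = 2]
  17 = 8·2 + 1   → row E = row C − 8·row D = (1, 17, −42)   [check: 17·89 − 42·36 = 1]
  2 = 2·1 + 0   → remainder 0, stop. gcd = 1 (last nonzero row E).
The gcd is 1, so 36 is invertible mod 89. The last nonzero row gives 17·89 − 42·36 = 1, so t = −42. So 36^(−1) ≡ −42 ≡ 47 (mod 89). Verify: 36 · 47 = 1692 ≡ 1 (mod 89). ✓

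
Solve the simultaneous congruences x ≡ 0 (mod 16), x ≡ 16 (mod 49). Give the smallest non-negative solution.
The moduli 16, 49 are pairwise coprime, so by the CRT there is a unique solution mod 16·49 = 784.
Solve by successive substitution. Start with x ≡ 0 (mod 16).
  Combine with x ≡ 16 (mod 49): write x = 16·t and require 16·t ≡ 16 (mod 49). Since 16^(−1) ≡ 46 (mod 49), t ≡ 46·16 ≡ 1 (mod 49). So x ≡ 16·1 = 16 (mod 784).
Unique solution in [0, 784): x = 16.

Final answer: x ≡ 16 (mod 784); the representative in [0, 784) is 16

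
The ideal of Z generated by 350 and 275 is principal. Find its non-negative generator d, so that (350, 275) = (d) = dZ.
(350, 275) = (25); d = 25

In the PID Z, (a, b) is generated by gcd(a, b). Compute gcd(350, 275) with the extended Euclidean algorithm, tracking rows (r, s, t) with s·350 + t·275 = r:
  row A: (350, 1, 0)   [1·350 + 0·275 = 350]
  row B: (275, 0, 1)   [0·350 + 1·275 = 275]
  350 = 1·275 + 75   → row C = row A − 1·row B = (75, 1, −1)   [check: 1·350 − 1·275 = 75]
  275 = 3·75 + 50   → row D = row B − 3·row C = (50, −3, 4)   [check: −3·350 + 4·275 = 50]
  75 = 1·50 + 25   → row E = row C − 1·row D = (25, 4, −5)   [check: 4·350 − 5·275 = 25]
  50 = 2·25 + 0   → remainder 0, stop. gcd = 25 (last nonzero row E).
So gcd(350, 275) = 25, with Bézout identity 4·350 − 5·275 = 25. Containment (⊇): the Bézout identity exhibits 25 as an element of (350, 275), giving (25) ⊆ (350, 275). Containment (⊆): since 25 | 350 and 25 | 275 (350 = 25·14, 275 = 25·11), every Z-linear combination of 350 and 275 is divisible by 25, so (350, 275) ⊆ (25). Therefore (350, 275) = (25), d = 25.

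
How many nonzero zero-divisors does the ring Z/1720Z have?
In Z/1720Z each nonzero element is either a unit (gcd with 1720 is 1) or a zero-divisor (gcd > 1). The number of units is φ(1720): factorise 1720 = 2^3 · 5 · 43, so φ(1720) = (2^3 − 2^2) · (5 − 1) · (43 − 1) = 4 · 4 · 42 = 672. The nonzero elements number 1720 − 1 = 1719. Hence the nonzero zero-divisors number 1719 − 672 = 1047.

Final answer: Z/1720Z has 1047 nonzero zero-divisors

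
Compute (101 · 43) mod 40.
23

Reduce the factors first: 101 ≡ 21, 43 ≡ 3 (mod 40), so 101 · 43 ≡ 21 · 3 (mod 40). 21 · 3 = 63. Dividing by 40: 63 = 1·40 + 23. So (101 · 43) mod 40 = 23.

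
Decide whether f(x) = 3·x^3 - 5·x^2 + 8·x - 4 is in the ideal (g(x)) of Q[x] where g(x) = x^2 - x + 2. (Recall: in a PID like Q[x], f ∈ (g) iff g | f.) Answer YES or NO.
YES

In Q[x] the ideal (g) consists of all multiples of g, so f ∈ (g) iff g | f, i.e. iff the remainder of f on division by g is 0. Divide f by g (g is monic, so eliminate the leading term of the running remainder at each step):
  leading term 3·x^3: subtract (3·x)·g(x) = 3·x^3 - 3·x^2 + 6·x, leaving -2·x^2 + 2·x - 4
  leading term -2·x^2: subtract (-2)·g(x) = -2·x^2 + 2·x - 4, leaving 0
The remainder is 0, so f(x) = g(x) · h(x) with h(x) = 3·x - 2. Hence g | f, i.e. f ∈ (g).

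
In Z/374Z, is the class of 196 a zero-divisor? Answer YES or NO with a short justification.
YES

gcd(196, 374) = 2 > 1, so 196 is not a unit in Z/374Z. In Z/nZ every nonzero non-unit is a zero-divisor: explicitly, take b = 374/gcd = 187 ≠ 0 (mod 374); then 196·187 = 36652 = 98·374, i.e. 196·187 ≡ 0 (mod 374). So 196 is a zero-divisor.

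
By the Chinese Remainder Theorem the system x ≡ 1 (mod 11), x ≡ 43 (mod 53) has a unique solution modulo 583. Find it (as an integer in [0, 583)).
x ≡ 573 (mod 583); the representative in [0, 583) is 573

The moduli 11, 53 are pairwise coprime, so by the CRT there is a unique solution mod 11·53 = 583.
Solve by successive substitution. Start with x ≡ 1 (mod 11).
  Combine with x ≡ 43 (mod 53): write x = 1 + 11·t and require 1 + 11·t ≡ 43 (mod 53), i.e. 11·t ≡ 43 − 1 ≡ 42 (mod 53). Since 11^(−1) ≡ 29 (mod 53), t ≡ 29·42 ≡ 52 (mod 53). So x ≡ 1 + 11·52 = 573 (mod 583).
Unique solution in [0, 583): x = 573.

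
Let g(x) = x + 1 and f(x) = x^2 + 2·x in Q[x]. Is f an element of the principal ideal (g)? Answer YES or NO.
In Q[x] the ideal (g) consists of all multiples of g, so f ∈ (g) iff g | f, i.e. iff the remainder of f on division by g is 0. Divide f by g (g is monic, so eliminate the leading term of the running remainder at each step):
  leading term x^2: subtract (x)·g(x) = x^2 + x, leaving x
  leading term x: subtract (1)·g(x) = x + 1, leaving -1
The remainder r(x) = -1 ≠ 0 (and deg r < deg g), so g ∤ f, i.e. f ∉ (g).

Final answer: NO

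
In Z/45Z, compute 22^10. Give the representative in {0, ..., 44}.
Use repeated squaring. Binary(10) = 1010. Walk through the bits of the exponent 10 left-to-right: at each bit after the leading one, square the running value, then multiply by 22 if the bit is 1 (always reducing mod 45):
  bit 1 = 1 (leading): start with 22.
  bit 2 = 0: square 22^2 = 484 ≡ 34 (mod 45).
  bit 3 = 1: square 34^2 = 1156 ≡ 31; bit is 1, so multiply 31·22 = 682 ≡ 7 (mod 45).
  bit 4 = 0: square 7^2 = 49 ≡ 4 (mod 45).
Final value: 22^10 ≡ 4 (mod 45).

Final answer: 4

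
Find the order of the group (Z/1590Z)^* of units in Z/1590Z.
(Z/1590Z)^* consists of the classes a with gcd(a, 1590) = 1, so its order is φ(1590). φ is multiplicative, with φ(p^e) = p^e − p^(e−1). Factorise 1590 = 2 · 3 · 5 · 53. Then
  φ(1590) = (2 − 1) · (3 − 1) · (5 − 1) · (53 − 1) = 1 · 2 · 4 · 52 = 416.
Thus |(Z/1590Z)^*| = 416.

Final answer: |(Z/1590Z)^*| = 416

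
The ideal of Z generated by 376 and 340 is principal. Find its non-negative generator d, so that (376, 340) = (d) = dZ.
(376, 340) = (4); d = 4

In the PID Z, (a, b) is generated by gcd(a, b). Compute gcd(376, 340) with the extended Euclidean algorithm, tracking rows (r, s, t) with s·376 + t·340 = r:
  row A: (376, 1, 0)   [1·376 + 0·340 = 376]
  row B: (340, 0, 1)   [0·376 + 1·340 = 340]
  376 = 1·340 + 36   → row C = row A − 1·row B = (36, 1, −1)   [check: 1·376 − 1·340 = 36]
  340 = 9·36 + 16   → row D = row B − 9·row C = (16, −9, 10)   [check: −9·376 + 10·340 = 16]
  36 = 2·16 + 4   → row E = row C − 2·row D = (4, 19, −21)   [check: 19·376 − 21·340 = 4]
  16 = 4·4 + 0   → remainder 0, stop. gcd = 4 (last nonzero row E).
So gcd(376, 340) = 4, with Bézout identity 19·376 − 21·340 = 4. Containment (⊇): the Bézout identity exhibits 4 as an element of (376, 340), giving (4) ⊆ (376, 340). Containment (⊆): since 4 | 376 and 4 | 340 (376 = 4·94, 340 = 4·85), every Z-linear combination of 376 and 340 is divisible by 4, so (376, 340) ⊆ (4). Therefore (376, 340) = (4), d = 4.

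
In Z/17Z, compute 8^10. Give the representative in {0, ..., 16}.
Use repeated squaring. Binary(10) = 1010. Walk through the bits of the exponent 10 left-to-right: at each bit after the leading one, square the running value, then multiply by 8 if the bit is 1 (always reducing mod 17):
  bit 1 = 1 (leading): start with 8.
  bit 2 = 0: square 8^2 = 64 ≡ 13 (mod 17).
  bit 3 = 1: square 13^2 = 169 ≡ 16; bit is 1, so multiply 16·8 = 128 ≡ 9 (mod 17).
  bit 4 = 0: square 9^2 = 81 ≡ 13 (mod 17).
Final value: 8^10 ≡ 13 (mod 17).

Final answer: 13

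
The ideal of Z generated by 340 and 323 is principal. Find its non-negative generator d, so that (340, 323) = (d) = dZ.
In the PID Z, (a, b) is generated by gcd(a, b). Compute gcd(340, 323) with the extended Euclidean algorithm, tracking rows (r, s, t) with s·340 + t·323 = r:
  row A: (340, 1, 0)   [1·340 + 0·323 = 340]
  row B: (323, 0, 1)   [0·340 + 1·323 = 323]
  340 = 1·323 + 17   → row C = row A − 1·row B = (17, 1, −1)   [check: 1·340 − 1·323 = 17]
  323 = 19·17 + 0   → remainder 0, stop. gcd = 17 (last nonzero row C).
So gcd(340, 323) = 17, with Bézout identity 1·340 − 1·323 = 17. Containment (⊇): the Bézout identity exhibits 17 as an element of (340, 323), giving (17) ⊆ (340, 323). Containment (⊆): since 17 | 340 and 17 | 323 (340 = 17·20, 323 = 17·19), every Z-linear combination of 340 and 323 is divisible by 17, so (340, 323) ⊆ (17). Therefore (340, 323) = (17), d = 17.

Final answer: (340, 323) = (17); d = 17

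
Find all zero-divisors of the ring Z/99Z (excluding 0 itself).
An element a ∈ Z/99Z (with a ≠ 0) is a zero-divisor iff gcd(a, 99) > 1 (because a is a unit precisely when gcd(a, n) = 1, and in Z/nZ every nonzero, non-unit element is a zero-divisor). Scan a = 1, ..., 98 and keep those with gcd(a, 99) > 1:
  gcd(3, 99) = 3, gcd(6, 99) = 3, gcd(9, 99) = 9, gcd(11, 99) = 11, gcd(12, 99) = 3, gcd(15, 99) = 3, gcd(18, 99) = 9, gcd(21, 99) = 3, gcd(22, 99) = 11, gcd(24, 99) = 3, gcd(27, 99) = 9, gcd(30, 99) = 3, gcd(33, 99) = 33, gcd(36, 99) = 9, gcd(39, 99) = 3, gcd(42, 99) = 3, gcd(44, 99) = 11, gcd(45, 99) = 9, gcd(48, 99) = 3, gcd(51, 99) = 3, gcd(54, 99) = 9, gcd(55, 99) = 11, gcd(57, 99) = 3, gcd(60, 99) = 3, gcd(63, 99) = 9, gcd(66, 99) = 33, gcd(69, 99) = 3, gcd(72, 99) = 9, gcd(75, 99) = 3, gcd(77, 99) = 11, gcd(78, 99) = 3, gcd(81, 99) = 9, gcd(84, 99) = 3, gcd(87, 99) = 3, gcd(88, 99) = 11, gcd(90, 99) = 9, gcd(93, 99) = 3, gcd(96, 99) = 3.
All other a ∈ {1, ..., 98} have gcd(a, 99) = 1 and are units. So the nonzero zero-divisors are exactly the 38 values of a appearing in this scan.

Final answer: nonzero zero-divisors of Z/99Z = {3, 6, 9, 11, 12, 15, 18, 21, 22, 24, 27, 30, 33, 36, 39, 42, 44, 45, 48, 51, 54, 55, 57, 60, 63, 66, 69, 72, 75, 77, 78, 81, 84, 87, 88, 90, 93, 96}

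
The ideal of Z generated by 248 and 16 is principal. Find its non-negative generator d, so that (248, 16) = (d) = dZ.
(248, 16) = (8); d = 8

In the PID Z, (a, b) is generated by gcd(a, b). Compute gcd(248, 16) with the extended Euclidean algorithm, tracking rows (r, s, t) with s·248 + t·16 = r:
  row A: (248, 1, 0)   [1·248 + 0·16 = 248]
  row B: (16, 0, 1)   [0·248 + 1·16 = 16]
  248 = 15·16 + 8   → row C = row A − 15·row B = (8, 1, −15)   [check: 1·248 − 15·16 = 8]
  16 = 2·8 + 0   → remainder 0, stop. gcd = 8 (last nonzero row C).
So gcd(248, 16) = 8, with Bézout identity 1·248 − 15·16 = 8. Containment (⊇): the Bézout identity exhibits 8 as an element of (248, 16), giving (8) ⊆ (248, 16). Containment (⊆): since 8 | 248 and 8 | 16 (248 = 8·31, 16 = 8·2), every Z-linear combination of 248 and 16 is divisible by 8, so (248, 16) ⊆ (8). Therefore (248, 16) = (8), d = 8.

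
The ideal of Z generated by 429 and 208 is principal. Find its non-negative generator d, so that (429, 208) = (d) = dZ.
(429, 208) = (13); d = 13

In the PID Z, (a, b) is generated by gcd(a, b). Compute gcd(429, 208) with the extended Euclidean algorithm, tracking rows (r, s, t) with s·429 + t·208 = r:
  row A: (429, 1, 0)   [1·429 + 0·208 = 429]
  row B: (208, 0, 1)   [0·429 + 1·208 = 208]
  429 = 2·208 + 13   → row C = row A − 2·row B = (13, 1, −2)   [check: 1·429 − 2·208 = 13]
  208 = 16·13 + 0   → remainder 0, stop. gcd = 13 (last nonzero row C).
So gcd(429, 208) = 13, with Bézout identity 1·429 − 2·208 = 13. Containment (⊇): the Bézout identity exhibits 13 as an element of (429, 208), giving (13) ⊆ (429, 208). Containment (⊆): since 13 | 429 and 13 | 208 (429 = 13·33, 208 = 13·16), every Z-linear combination of 429 and 208 is divisible by 13, so (429, 208) ⊆ (13). Therefore (429, 208) = (13), d = 13.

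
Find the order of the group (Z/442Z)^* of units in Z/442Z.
(Z/442Z)^* consists of the classes a with gcd(a, 442) = 1, so its order is φ(442). φ is multiplicative, with φ(p^e) = p^e − p^(e−1). Factorise 442 = 2 · 13 · 17. Then
  φ(442) = (2 − 1) · (13 − 1) · (17 − 1) = 1 · 12 · 16 = 192.
Thus |(Z/442Z)^*| = 192.

Final answer: |(Z/442Z)^*| = 192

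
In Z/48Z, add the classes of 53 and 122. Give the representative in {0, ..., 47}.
Reduce the summands first: 53 ≡ 5, 122 ≡ 26 (mod 48), so 53 + 122 ≡ 5 + 26 (mod 48). 5 + 26 = 31; 31 = 0·48 + 31, so (53 + 122) mod 48 = 31.

Final answer: 31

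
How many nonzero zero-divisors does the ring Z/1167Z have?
In Z/1167Z each nonzero element is either a unit (gcd with 1167 is 1) or a zero-divisor (gcd > 1). The number of units is φ(1167): factorise 1167 = 3 · 389, so φ(1167) = (3 − 1) · (389 − 1) = 2 · 388 = 776. The nonzero elements number 1167 − 1 = 1166. Hence the nonzero zero-divisors number 1166 − 776 = 390.

Final answer: Z/1167Z has 390 nonzero zero-divisors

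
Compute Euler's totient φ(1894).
φ(1894) = 946

φ is multiplicative, with φ(p^e) = p^e − p^(e−1). Factorise 1894 = 2 · 947. Then
  φ(1894) = (2 − 1) · (947 − 1) = 1 · 946 = 946.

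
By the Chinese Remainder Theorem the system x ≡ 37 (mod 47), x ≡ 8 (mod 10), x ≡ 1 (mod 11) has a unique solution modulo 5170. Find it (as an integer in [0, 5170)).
The moduli 47, 10, 11 are pairwise coprime, so by the CRT there is a unique solution mod 47·10·11 = 5170.
Solve by successive substitution. Start with x ≡ 37 (mod 47).
  Combine with x ≡ 8 (mod 10): write x = 37 + 47·t and require 37 + 47·t ≡ 8 (mod 10), i.e. 47·t ≡ 8 − 37 ≡ 1 (mod 10). Since 47^(−1) ≡ 3 (mod 10) (47 ≡ 7 (mod 10)), t ≡ 3·1 ≡ 3 (mod 10). So x ≡ 37 + 47·3 = 178 (mod 470).
  Combine with x ≡ 1 (mod 11): write x = 178 + 470·t and require 178 + 470·t ≡ 1 (mod 11), i.e. 470·t ≡ 1 − 178 ≡ 10 (mod 11). Since 470^(−1) ≡ 7 (mod 11) (470 ≡ 8 (mod 11)), t ≡ 7·10 ≡ 4 (mod 11). So x ≡ 178 + 470·4 = 2058 (mod 5170).
Unique solution in [0, 5170): x = 2058.

Final answer: x ≡ 2058 (mod 5170); the representative in [0, 5170) is 2058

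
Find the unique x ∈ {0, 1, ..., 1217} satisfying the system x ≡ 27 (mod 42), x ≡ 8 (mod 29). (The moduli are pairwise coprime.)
The moduli 42, 29 are pairwise coprime, so by the CRT there is a unique solution mod 42·29 = 1218.
Solve by successive substitution. Start with x ≡ 27 (mod 42).
  Combine with x ≡ 8 (mod 29): write x = 27 + 42·t and require 27 + 42·t ≡ 8 (mod 29), i.e. 42·t ≡ 8 − 27 ≡ 10 (mod 29). Since 42^(−1) ≡ 9 (mod 29) (42 ≡ 13 (mod 29)), t ≡ 9·10 ≡ 3 (mod 29). So x ≡ 27 + 42·3 = 153 (mod 1218).
Unique solution in [0, 1218): x = 153.

Final answer: x ≡ 153 (mod 1218); the representative in [0, 1218) is 153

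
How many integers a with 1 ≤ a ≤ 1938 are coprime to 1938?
The number of a ∈ {1, ..., 1938} with gcd(a, 1938) = 1 is by definition Euler's totient φ(1938). φ is multiplicative, with φ(p^e) = p^e − p^(e−1). Factorise 1938 = 2 · 3 · 17 · 19. Then
  φ(1938) = (2 − 1) · (3 − 1) · (17 − 1) · (19 − 1) = 1 · 2 · 16 · 18 = 576.
So there are 576 such integers.

Final answer: 576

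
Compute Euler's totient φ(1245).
φ is multiplicative, with φ(p^e) = p^e − p^(e−1). Factorise 1245 = 3 · 5 · 83. Then
  φ(1245) = (3 − 1) · (5 − 1) · (83 − 1) = 2 · 4 · 82 = 656.

Final answer: φ(1245) = 656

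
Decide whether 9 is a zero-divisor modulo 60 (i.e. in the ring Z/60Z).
YES

gcd(9, 60) = 3 > 1, so 9 is not a unit in Z/60Z. In Z/nZ every nonzero non-unit is a zero-divisor: explicitly, take b = 60/gcd = 20 ≠ 0 (mod 60); then 9·20 = 180 = 3·60, i.e. 9·20 ≡ 0 (mod 60). So 9 is a zero-divisor.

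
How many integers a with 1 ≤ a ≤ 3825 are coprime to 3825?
1920

The number of a ∈ {1, ..., 3825} with gcd(a, 3825) = 1 is by definition Euler's totient φ(3825). φ is multiplicative, with φ(p^e) = p^e − p^(e−1). Factorise 3825 = 3^2 · 5^2 · 17. Then
  φ(3825) = (3^2 − 3^1) · (5^2 − 5^1) · (17 − 1) = 6 · 20 · 16 = 1920.
So there are 1920 such integers.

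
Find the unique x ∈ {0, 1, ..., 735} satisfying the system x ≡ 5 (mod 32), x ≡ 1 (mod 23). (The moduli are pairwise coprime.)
The moduli 32, 23 are pairwise coprime, so by the CRT there is a unique solution mod 32·23 = 736.
Solve by successive substitution. Start with x ≡ 5 (mod 32).
  Combine with x ≡ 1 (mod 23): write x = 5 + 32·t and require 5 + 32·t ≡ 1 (mod 23), i.e. 32·t ≡ 1 − 5 ≡ 19 (mod 23). Since 32^(−1) ≡ 18 (mod 23) (32 ≡ 9 (mod 23)), t ≡ 18·19 ≡ 20 (mod 23). So x ≡ 5 + 32·20 = 645 (mod 736).
Unique solution in [0, 736): x = 645.

Final answer: x ≡ 645 (mod 736); the representative in [0, 736) is 645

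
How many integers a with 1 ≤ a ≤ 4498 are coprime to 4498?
The number of a ∈ {1, ..., 4498} with gcd(a, 4498) = 1 is by definition Euler's totient φ(4498). φ is multiplicative, with φ(p^e) = p^e − p^(e−1). Factorise 4498 = 2 · 13 · 173. Then
  φ(4498) = (2 − 1) · (13 − 1) · (173 − 1) = 1 · 12 · 172 = 2064.
So there are 2064 such integers.

Final answer: 2064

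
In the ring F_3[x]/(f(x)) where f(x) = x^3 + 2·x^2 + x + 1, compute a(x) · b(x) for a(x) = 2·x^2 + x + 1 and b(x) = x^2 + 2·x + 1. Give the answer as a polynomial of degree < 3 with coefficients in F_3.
a · b ≡ x^2 (mod f(x))

Multiply as integer polynomials: a · b = 2·x^4 + 5·x^3 + 5·x^2 + 3·x + 1. Reducing coefficients mod 3: a · b ≡ 2·x^4 + 2·x^3 + 2·x^2 + 1. Now divide by f(x) = x^3 + 2·x^2 + x + 1 in F_3[x], eliminating the leading term at each step:
  leading term 2·x^4: subtract (2·x)·f(x) = 2·x^4 + x^3 + 2·x^2 + 2·x, leaving x^3 + x + 1 (coefficients mod 3)
  leading term x^3: subtract (1)·f(x) = x^3 + 2·x^2 + x + 1, leaving x^2 (coefficients mod 3)
The degree is now < 3, so this is the remainder. Hence a · b ≡ x^2 in F_3[x]/(f).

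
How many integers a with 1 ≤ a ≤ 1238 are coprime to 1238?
618

The number of a ∈ {1, ..., 1238} with gcd(a, 1238) = 1 is by definition Euler's totient φ(1238). φ is multiplicative, with φ(p^e) = p^e − p^(e−1). Factorise 1238 = 2 · 619. Then
  φ(1238) = (2 − 1) · (619 − 1) = 1 · 618 = 618.
So there are 618 such integers.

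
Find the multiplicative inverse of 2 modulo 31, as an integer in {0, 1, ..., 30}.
2^(−1) ≡ 16 (mod 31)

Apply the extended Euclidean algorithm to (31, 2), tracking rows (r, s, t) with s·31 + t·2 = r. Each division r_prev = q·r_cur + r_new produces the new row as (previous row) − q·(current row):
  row A: (31, 1, 0)   [1·31 + 0·2 = 31]
  row B: (2, 0, 1)   [0·31 + 1·2 = 2]
  31 = 15·2 + 1   → row C = row A − 15·row B = (1, 1, −15)   [check: 1·31 − 15·2 = 1]
  2 = 2·1 + 0   → remainder 0, stop. gcd = 1 (last nonzero row C).
The gcd is 1, so 2 is invertible mod 31. The last nonzero row gives 1·31 − 15·2 = 1, so t = −15. So 2^(−1) ≡ −15 ≡ 16 (mod 31). Verify: 2 · 16 = 32 ≡ 1 (mod 31). ✓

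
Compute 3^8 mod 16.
1

Use repeated squaring. Binary(8) = 1000. Walk through the bits of the exponent 8 left-to-right: at each bit after the leading one, square the running value, then multiply by 3 if the bit is 1 (always reducing mod 16):
  bit 1 = 1 (leading): start with 3.
  bit 2 = 0: square 3^2 = 9 (mod 16).
  bit 3 = 0: square 9^2 = 81 ≡ 1 (mod 16).
  bit 4 = 0: square 1^2 = 1 (mod 16).
Final value: 3^8 ≡ 1 (mod 16).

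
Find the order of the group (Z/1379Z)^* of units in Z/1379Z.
|(Z/1379Z)^*| = 1176

(Z/1379Z)^* consists of the classes a with gcd(a, 1379) = 1, so its order is φ(1379). φ is multiplicative, with φ(p^e) = p^e − p^(e−1). Factorise 1379 = 7 · 197. Then
  φ(1379) = (7 − 1) · (197 − 1) = 6 · 196 = 1176.
Thus |(Z/1379Z)^*| = 1176.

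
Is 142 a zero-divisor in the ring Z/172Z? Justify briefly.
YES

gcd(142, 172) = 2 > 1, so 142 is not a unit in Z/172Z. In Z/nZ every nonzero non-unit is a zero-divisor: explicitly, take b = 172/gcd = 86 ≠ 0 (mod 172); then 142·86 = 12212 = 71·172, i.e. 142·86 ≡ 0 (mod 172). So 142 is a zero-divisor.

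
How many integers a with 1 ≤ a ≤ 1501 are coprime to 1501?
1404

The number of a ∈ {1, ..., 1501} with gcd(a, 1501) = 1 is by definition Euler's totient φ(1501). φ is multiplicative, with φ(p^e) = p^e − p^(e−1). Factorise 1501 = 19 · 79. Then
  φ(1501) = (19 − 1) · (79 − 1) = 18 · 78 = 1404.
So there are 1404 such integers.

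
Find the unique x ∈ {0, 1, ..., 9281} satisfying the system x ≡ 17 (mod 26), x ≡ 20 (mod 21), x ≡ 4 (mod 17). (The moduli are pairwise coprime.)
x ≡ 2435 (mod 9282); the representative in [0, 9282) is 2435

The moduli 26, 21, 17 are pairwise coprime, so by the CRT there is a unique solution mod 26·21·17 = 9282.
Solve by successive substitution. Start with x ≡ 17 (mod 26).
  Combine with x ≡ 20 (mod 21): write x = 17 + 26·t and require 17 + 26·t ≡ 20 (mod 21), i.e. 26·t ≡ 20 − 17 ≡ 3 (mod 21). Since 26^(−1) ≡ 17 (mod 21) (26 ≡ 5 (mod 21)), t ≡ 17·3 ≡ 9 (mod 21). So x ≡ 17 + 26·9 = 251 (mod 546).
  Combine with x ≡ 4 (mod 17): write x = 251 + 546·t and require 251 + 546·t ≡ 4 (mod 17), i.e. 546·t ≡ 4 − 251 ≡ 8 (mod 17). Since 546^(−1) ≡ 9 (mod 17) (546 ≡ 2 (mod 17)), t ≡ 9·8 ≡ 4 (mod 17). So x ≡ 251 + 546·4 = 2435 (mod 9282).
Unique solution in [0, 9282): x = 2435.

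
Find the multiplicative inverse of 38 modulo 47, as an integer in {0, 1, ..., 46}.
Apply the extended Euclidean algorithm to (47, 38), tracking rows (r, s, t) with s·47 + t·38 = r. Each division r_prev = q·r_cur + r_new produces the new row as (previous row) − q·(current row):
  row A: (47, 1, 0)   [1·47 + 0·38 = 47]
  row B: (38, 0, 1)   [0·47 + 1·38 = 38]
  47 = 1·38 + 9   → row C = row A − 1·row B = (9, 1, −1)   [check: 1·47 − 1·38 = 9]
  38 = 4·9 + 2   → row D = row B − 4·row C = (2, −4, 5)   [check: −4·47 + 5·38 = 2]
  9 = 4·2 + 1   → row E = row C − 4·row D = (1, 17, −21)   [check: 17·47 − 21·38 = 1]
  2 = 2·1 + 0   → remainder 0, stop. gcd = 1 (last nonzero row E).
The gcd is 1, so 38 is invertible mod 47. The last nonzero row gives 17·47 − 21·38 = 1, so t = −21. So 38^(−1) ≡ −21 ≡ 26 (mod 47). Verify: 38 · 26 = 988 ≡ 1 (mod 47). ✓

Final answer: 38^(−1) ≡ 26 (mod 47)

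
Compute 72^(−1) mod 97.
Apply the extended Euclidean algorithm to (97, 72), tracking rows (r, s, t) with s·97 + t·72 = r. Each division r_prev = q·r_cur + r_new produces the new row as (previous row) − q·(current row):
  row A: (97, 1, 0)   [1·97 + 0·72 = 97]
  row B: (72, 0, 1)   [0·97 + 1·72 = 72]
  97 = 1·72 + 25   → row C = row A − 1·row B = (25, 1, −1)   [check: 1·97 − 1·72 = 25]
  72 = 2·25 + 22   → row D = row B − 2·row C = (22, −2, 3)   [check: −2·97 + 3·72 = 22]
  25 = 1·22 + 3   → row E = row C − 1·row D = (3, 3, −4)   [check: 3·97 − 4·72 = 3]
  22 = 7·3 + 1   → row F = row D − 7·row E = (1, −23, 31)   [check: −23·97 + 31·72 = 1]
  3 = 3·1 + 0   → remainder 0, stop. gcd = 1 (last nonzero row F).
The gcd is 1, so 72 is invertible mod 97. The last nonzero row gives −23·97 + 31·72 = 1, so t = 31. So 72^(−1) ≡ 31 (mod 97). Verify: 72 · 31 = 2232 ≡ 1 (mod 97). ✓

Final answer: 72^(−1) ≡ 31 (mod 97)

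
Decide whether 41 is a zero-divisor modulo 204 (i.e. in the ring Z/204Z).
NO

gcd(41, 204) = 1, so 41 is a unit in Z/204Z (it has a multiplicative inverse). A unit cannot be a zero-divisor: if 41·b ≡ 0 then multiplying both sides by 41^(−1) gives b ≡ 0. So 41 is not a zero-divisor.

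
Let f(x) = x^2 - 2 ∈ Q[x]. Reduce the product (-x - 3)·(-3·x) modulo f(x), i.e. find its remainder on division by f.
First multiply in Q[x] without reducing: a · b = 3·x^2 + 9·x. Now divide by f(x) = x^2 - 2, eliminating the leading term at each step:
  leading term 3·x^2: subtract (3)·f(x) = 3·x^2 - 6, leaving 9·x + 6
The degree is now < 2, so this is the remainder. Hence a · b ≡ 9·x + 6 in Q[x]/(f).

Final answer: a · b ≡ 9·x + 6 (mod f(x))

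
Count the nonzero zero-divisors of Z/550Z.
Z/550Z has 349 nonzero zero-divisors

In Z/550Z each nonzero element is either a unit (gcd with 550 is 1) or a zero-divisor (gcd > 1). The number of units is φ(550): factorise 550 = 2 · 5^2 · 11, so φ(550) = (2 − 1) · (5^2 − 5^1) · (11 − 1) = 1 · 20 · 10 = 200. The nonzero elements number 550 − 1 = 549. Hence the nonzero zero-divisors number 549 − 200 = 349.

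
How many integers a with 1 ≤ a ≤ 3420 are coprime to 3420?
864

The number of a ∈ {1, ..., 3420} with gcd(a, 3420) = 1 is by definition Euler's totient φ(3420). φ is multiplicative, with φ(p^e) = p^e − p^(e−1). Factorise 3420 = 2^2 · 3^2 · 5 · 19. Then
  φ(3420) = (2^2 − 2^1) · (3^2 − 3^1) · (5 − 1) · (19 − 1) = 2 · 6 · 4 · 18 = 864.
So there are 864 such integers.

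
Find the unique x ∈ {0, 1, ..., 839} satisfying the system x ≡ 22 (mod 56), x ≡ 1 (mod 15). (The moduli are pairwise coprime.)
The moduli 56, 15 are pairwise coprime, so by the CRT there is a unique solution mod 56·15 = 840.
Solve by successive substitution. Start with x ≡ 22 (mod 56).
  Combine with x ≡ 1 (mod 15): write x = 22 + 56·t and require 22 + 56·t ≡ 1 (mod 15), i.e. 56·t ≡ 1 − 22 ≡ 9 (mod 15). Since 56^(−1) ≡ 11 (mod 15) (56 ≡ 11 (mod 15)), t ≡ 11·9 ≡ 9 (mod 15). So x ≡ 22 + 56·9 = 526 (mod 840).
Unique solution in [0, 840): x = 526.

Final answer: x ≡ 526 (mod 840); the representative in [0, 840) is 526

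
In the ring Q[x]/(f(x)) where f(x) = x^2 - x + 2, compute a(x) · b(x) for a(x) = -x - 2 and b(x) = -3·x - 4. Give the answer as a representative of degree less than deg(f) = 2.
a · b ≡ 13·x + 2 (mod f(x))

First multiply in Q[x] without reducing: a · b = 3·x^2 + 10·x + 8. Now divide by f(x) = x^2 - x + 2, eliminating the leading term at each step:
  leading term 3·x^2: subtract (3)·f(x) = 3·x^2 - 3·x + 6, leaving 13·x + 2
The degree is now < 2, so this is the remainder. Hence a · b ≡ 13·x + 2 in Q[x]/(f).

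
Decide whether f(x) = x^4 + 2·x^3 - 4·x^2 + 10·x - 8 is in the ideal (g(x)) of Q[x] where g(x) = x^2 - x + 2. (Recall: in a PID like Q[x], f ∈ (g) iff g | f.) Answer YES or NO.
In Q[x] the ideal (g) consists of all multiples of g, so f ∈ (g) iff g | f, i.e. iff the remainder of f on division by g is 0. Divide f by g (g is monic, so eliminate the leading term of the running remainder at each step):
  leading term x^4: subtract (x^2)·g(x) = x^4 - x^3 + 2·x^2, leaving 3·x^3 - 6·x^2 + 10·x - 8
  leading term 3·x^3: subtract (3·x)·g(x) = 3·x^3 - 3·x^2 + 6·x, leaving -3·x^2 + 4·x - 8
  leading term -3·x^2: subtract (-3)·g(x) = -3·x^2 + 3·x - 6, leaving x - 2
The remainder r(x) = x - 2 ≠ 0 (and deg r < deg g), so g ∤ f, i.e. f ∉ (g).

Final answer: NO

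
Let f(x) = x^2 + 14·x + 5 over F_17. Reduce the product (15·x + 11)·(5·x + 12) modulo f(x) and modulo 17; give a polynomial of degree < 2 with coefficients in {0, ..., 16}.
a · b ≡ x + 12 (mod f(x))

Multiply as integer polynomials: a · b = 75·x^2 + 235·x + 132. Reducing coefficients mod 17: a · b ≡ 7·x^2 + 14·x + 13. Now divide by f(x) = x^2 + 14·x + 5 in F_17[x], eliminating the leading term at each step:
  leading term 7·x^2: subtract (7)·f(x) = 7·x^2 + 13·x + 1, leaving x + 12 (coefficients mod 17)
The degree is now < 2, so this is the remainder. Hence a · b ≡ x + 12 in F_17[x]/(f).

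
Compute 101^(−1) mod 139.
101^(−1) ≡ 128 (mod 139)

Apply the extended Euclidean algorithm to (139, 101), tracking rows (r, s, t) with s·139 + t·101 = r. Each division r_prev = q·r_cur + r_new produces the new row as (previous row) − q·(current row):
  row A: (139, 1, 0)   [1·139 + 0·101 = 139]
  row B: (101, 0, 1)   [0·139 + 1·101 = 101]
  139 = 1·101 + 38   → row C = row A − 1·row B = (38, 1, −1)   [check: 1·139 − 1·101 = 38]
  101 = 2·38 + 25   → row D = row B − 2·row C = (25, −2, 3)   [check: −2·139 + 3·101 = 25]
  38 = 1·25 + 13   → row E = row C − 1·row D = (13, 3, −4)   [check: 3·139 − 4·101 = 13]
  25 = 1·13 + 12   → row F = row D − 1·row E = (12, −5, 7)   [check: −5·139 + 7·101 = 12]
  13 = 1·12 + 1   → row G = row E − 1·row F = (1, 8, −11)   [check: 8·139 − 11·101 = 1]
  12 = 12·1 + 0   → remainder 0, stop. gcd = 1 (last nonzero row G).
The gcd is 1, so 101 is invertible mod 139. The last nonzero row gives 8·139 − 11·101 = 1, so t = −11. So 101^(−1) ≡ −11 ≡ 128 (mod 139). Verify: 101 · 128 = 12928 ≡ 1 (mod 139). ✓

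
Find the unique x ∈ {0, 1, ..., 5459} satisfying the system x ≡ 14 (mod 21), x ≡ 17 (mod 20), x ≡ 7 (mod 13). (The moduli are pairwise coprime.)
The moduli 21, 20, 13 are pairwise coprime, so by the CRT there is a unique solution mod 21·20·13 = 5460.
Solve by successive substitution. Start with x ≡ 14 (mod 21).
  Combine with x ≡ 17 (mod 20): write x = 14 + 21·t and require 14 + 21·t ≡ 17 (mod 20), i.e. 21·t ≡ 17 − 14 ≡ 3 (mod 20). Since 21^(−1) ≡ 1 (mod 20) (21 ≡ 1 (mod 20)), t ≡ 1·3 ≡ 3 (mod 20). So x ≡ 14 + 21·3 = 77 (mod 420).
  Combine with x ≡ 7 (mod 13): write x = 77 + 420·t and require 77 + 420·t ≡ 7 (mod 13), i.e. 420·t ≡ 7 − 77 ≡ 8 (mod 13). Since 420^(−1) ≡ 10 (mod 13) (420 ≡ 4 (mod 13)), t ≡ 10·8 ≡ 2 (mod 13). So x ≡ 77 + 420·2 = 917 (mod 5460).
Unique solution in [0, 5460): x = 917.

Final answer: x ≡ 917 (mod 5460); the representative in [0, 5460) is 917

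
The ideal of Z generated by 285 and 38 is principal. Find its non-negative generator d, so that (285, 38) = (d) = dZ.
(285, 38) = (19); d = 19

In the PID Z, (a, b) is generated by gcd(a, b). Compute gcd(285, 38) with the extended Euclidean algorithm, tracking rows (r, s, t) with s·285 + t·38 = r:
  row A: (285, 1, 0)   [1·285 + 0·38 = 285]
  row B: (38, 0, 1)   [0·285 + 1·38 = 38]
  285 = 7·38 + 19   → row C = row A − 7·row B = (19, 1, −7)   [check: 1·285 − 7·38 = 19]
  38 = 2·19 + 0   → remainder 0, stop. gcd = 19 (last nonzero row C).
So gcd(285, 38) = 19, with Bézout identity 1·285 − 7·38 = 19. Containment (⊇): the Bézout identity exhibits 19 as an element of (285, 38), giving (19) ⊆ (285, 38). Containment (⊆): since 19 | 285 and 19 | 38 (285 = 19·15, 38 = 19·2), every Z-linear combination of 285 and 38 is divisible by 19, so (285, 38) ⊆ (19). Therefore (285, 38) = (19), d = 19.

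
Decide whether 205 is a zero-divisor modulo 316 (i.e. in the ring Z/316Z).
NO

gcd(205, 316) = 1, so 205 is a unit in Z/316Z (it has a multiplicative inverse). A unit cannot be a zero-divisor: if 205·b ≡ 0 then multiplying both sides by 205^(−1) gives b ≡ 0. So 205 is not a zero-divisor.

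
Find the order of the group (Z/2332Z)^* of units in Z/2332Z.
|(Z/2332Z)^*| = 1040

(Z/2332Z)^* consists of the classes a with gcd(a, 2332) = 1, so its order is φ(2332). φ is multiplicative, with φ(p^e) = p^e − p^(e−1). Factorise 2332 = 2^2 · 11 · 53. Then
  φ(2332) = (2^2 − 2^1) · (11 − 1) · (53 − 1) = 2 · 10 · 52 = 1040.
Thus |(Z/2332Z)^*| = 1040.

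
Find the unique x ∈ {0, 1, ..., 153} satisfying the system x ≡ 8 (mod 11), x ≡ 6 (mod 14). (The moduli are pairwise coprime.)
x ≡ 118 (mod 154); the representative in [0, 154) is 118

The moduli 11, 14 are pairwise coprime, so by the CRT there is a unique solution mod 11·14 = 154.
Solve by successive substitution. Start with x ≡ 8 (mod 11).
  Combine with x ≡ 6 (mod 14): write x = 8 + 11·t and require 8 + 11·t ≡ 6 (mod 14), i.e. 11·t ≡ 6 − 8 ≡ 12 (mod 14). Since 11^(−1) ≡ 9 (mod 14), t ≡ 9·12 ≡ 10 (mod 14). So x ≡ 8 + 11·10 = 118 (mod 154).
Unique solution in [0, 154): x = 118.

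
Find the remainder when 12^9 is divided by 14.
6

Use repeated squaring. Binary(9) = 1001. Walk through the bits of the exponent 9 left-to-right: at each bit after the leading one, square the running value, then multiply by 12 if the bit is 1 (always reducing mod 14):
  bit 1 = 1 (leading): start with 12.
  bit 2 = 0: square 12^2 = 144 ≡ 4 (mod 14).
  bit 3 = 0: square 4^2 = 16 ≡ 2 (mod 14).
  bit 4 = 1: square 2^2 = 4; bit is 1, so multiply 4·12 = 48 ≡ 6 (mod 14).
Final value: 12^9 ≡ 6 (mod 14).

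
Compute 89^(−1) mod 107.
Apply the extended Euclidean algorithm to (107, 89), tracking rows (r, s, t) with s·107 + t·89 = r. Each division r_prev = q·r_cur + r_new produces the new row as (previous row) − q·(current row):
  row A: (107, 1, 0)   [1·107 + 0·89 = 107]
  row B: (89, 0, 1)   [0·107 + 1·89 = 89]
  107 = 1·89 + 18   → row C = row A − 1·row B = (18, 1, −1)   [check: 1·107 − 1·89 = 18]
  89 = 4·18 + 17   → row D = row B − 4·row C = (17, −4, 5)   [check: −4·107 + 5·89 = 17]
  18 = 1·17 + 1   → row E = row C − 1·row D = (1, 5, −6)   [check: 5·107 − 6·89 = 1]
  17 = 17·1 + 0   → remainder 0, stop. gcd = 1 (last nonzero row E).
The gcd is 1, so 89 is invertible mod 107. The last nonzero row gives 5·107 − 6·89 = 1, so t = −6. So 89^(−1) ≡ −6 ≡ 101 (mod 107). Verify: 89 · 101 = 8989 ≡ 1 (mod 107). ✓

Final answer: 89^(−1) ≡ 101 (mod 107)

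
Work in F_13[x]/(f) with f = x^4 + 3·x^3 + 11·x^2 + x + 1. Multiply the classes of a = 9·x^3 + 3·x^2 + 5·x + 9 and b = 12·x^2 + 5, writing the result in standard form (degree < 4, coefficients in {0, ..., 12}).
a · b ≡ 2·x^3 + 11·x^2 + 10·x + 8 (mod f(x))

Multiply as integer polynomials: a · b = 108·x^5 + 36·x^4 + 105·x^3 + 123·x^2 + 25·x + 45. Reducing coefficients mod 13: a · b ≡ 4·x^5 + 10·x^4 + x^3 + 6·x^2 + 12·x + 6. Now divide by f(x) = x^4 + 3·x^3 + 11·x^2 + x + 1 in F_13[x], eliminating the leading term at each step:
  leading term 4·x^5: subtract (4·x)·f(x) = 4·x^5 + 12·x^4 + 5·x^3 + 4·x^2 + 4·x, leaving 11·x^4 + 9·x^3 + 2·x^2 + 8·x + 6 (coefficients mod 13)
  leading term 11·x^4: subtract (11)·f(x) = 11·x^4 + 7·x^3 + 4·x^2 + 11·x + 11, leaving 2·x^3 + 11·x^2 + 10·x + 8 (coefficients mod 13)
The degree is now < 4, so this is the remainder. Hence a · b ≡ 2·x^3 + 11·x^2 + 10·x + 8 in F_13[x]/(f).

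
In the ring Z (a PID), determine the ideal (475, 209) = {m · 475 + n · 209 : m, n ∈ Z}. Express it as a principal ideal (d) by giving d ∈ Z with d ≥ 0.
(475, 209) = (19); d = 19

In the PID Z, (a, b) is generated by gcd(a, b). Compute gcd(475, 209) with the extended Euclidean algorithm, tracking rows (r, s, t) with s·475 + t·209 = r:
  row A: (475, 1, 0)   [1·475 + 0·209 = 475]
  row B: (209, 0, 1)   [0·475 + 1·209 = 209]
  475 = 2·209 + 57   → row C = row A − 2·row B = (57, 1, −2)   [check: 1·475 − 2·209 = 57]
  209 = 3·57 + 38   → row D = row B − 3·row C = (38, −3, 7)   [check: −3·475 + 7·209 = 38]
  57 = 1·38 + 19   → row E = row C − 1·row D = (19, 4, −9)   [check: 4·475 − 9·209 = 19]
  38 = 2·19 + 0   → remainder 0, stop. gcd = 19 (last nonzero row E).
So gcd(475, 209) = 19, with Bézout identity 4·475 − 9·209 = 19. Containment (⊇): the Bézout identity exhibits 19 as an element of (475, 209), giving (19) ⊆ (475, 209). Containment (⊆): since 19 | 475 and 19 | 209 (475 = 19·25, 209 = 19·11), every Z-linear combination of 475 and 209 is divisible by 19, so (475, 209) ⊆ (19). Therefore (475, 209) = (19), d = 19.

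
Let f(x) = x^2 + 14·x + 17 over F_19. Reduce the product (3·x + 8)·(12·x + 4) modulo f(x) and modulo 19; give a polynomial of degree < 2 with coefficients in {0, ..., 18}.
Multiply as integer polynomials: a · b = 36·x^2 + 108·x + 32. Reducing coefficients mod 19: a · b ≡ 17·x^2 + 13·x + 13. Now divide by f(x) = x^2 + 14·x + 17 in F_19[x], eliminating the leading term at each step:
  leading term 17·x^2: subtract (17)·f(x) = 17·x^2 + 10·x + 4, leaving 3·x + 9 (coefficients mod 19)
The degree is now < 2, so this is the remainder. Hence a · b ≡ 3·x + 9 in F_19[x]/(f).

Final answer: a · b ≡ 3·x + 9 (mod f(x))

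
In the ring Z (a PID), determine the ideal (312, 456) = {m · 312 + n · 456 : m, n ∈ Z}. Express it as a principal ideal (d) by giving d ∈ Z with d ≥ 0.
In the PID Z, (a, b) is generated by gcd(a, b). Compute gcd(456, 312) with the extended Euclidean algorithm, tracking rows (r, s, t) with s·456 + t·312 = r:
  row A: (456, 1, 0)   [1·456 + 0·312 = 456]
  row B: (312, 0, 1)   [0·456 + 1·312 = 312]
  456 = 1·312 + 144   → row C = row A − 1·row B = (144, 1, −1)   [check: 1·456 − 1·312 = 144]
  312 = 2·144 + 24   → row D = row B − 2·row C = (24, −2, 3)   [check: −2·456 + 3·312 = 24]
  144 = 6·24 + 0   → remainder 0, stop. gcd = 24 (last nonzero row D).
So gcd(312, 456) = 24, with Bézout identity −2·456 + 3·312 = 24. Containment (⊇): the Bézout identity exhibits 24 as an element of (312, 456), giving (24) ⊆ (312, 456). Containment (⊆): since 24 | 312 and 24 | 456 (312 = 24·13, 456 = 24·19), every Z-linear combination of 312 and 456 is divisible by 24, so (312, 456) ⊆ (24). Therefore (312, 456) = (24), d = 24.

Final answer: (312, 456) = (24); d = 24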